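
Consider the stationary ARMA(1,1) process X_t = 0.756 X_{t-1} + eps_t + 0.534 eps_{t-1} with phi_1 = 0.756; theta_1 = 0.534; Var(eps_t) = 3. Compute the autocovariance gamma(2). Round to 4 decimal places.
\gamma(2) = 9.5850

Multiply the model equation by X_{t-k} and take expectations. With theta_0 = psi_0 = 1 and psi_j the MA(infinity) weights, this gives
  gamma(k) - sum_i phi_i gamma(k-i) = c_k,
  c_k = sigma^2 * sum_{j=k..q} theta_j psi_{j-k}   (c_k = 0 for k > q),
using gamma(-m) = gamma(m).
psi-weights needed (psi_j = theta_j + sum_i phi_i psi_{j-i}):
  psi_1 = theta_1 + phi_1 = 0.534 + (0.756) = 1.29
Right-hand sides:
  c_0 = sigma^2 (1 + theta_1 psi_1) = 3 * (1 + (0.534)(1.29)) = 3 * 1.68886 = 5.06658
  c_1 = sigma^2 theta_1 = 3 * (0.534) = 1.602
  c_2 = 0
Equations for k = 0 and k = 1 (AR order 1):
  gamma(0) = phi_1 gamma(1) + c_0
  gamma(1) = phi_1 gamma(0) + c_1
Substituting the second into the first: gamma(0) (1 - phi_1^2) = c_0 + phi_1 c_1, so
  gamma(0) = (c_0 + phi_1 c_1) / (1 - phi_1^2) = (5.06658 + (0.756)(1.602)) / (1 - (0.756)^2) = 6.277692 / 0.428464 = 14.651621.
  gamma(1) = phi_1 gamma(0) + c_1 = (0.756)(14.651621) + (1.602) = 12.678625.
For k = 2 (> q): gamma(2) = phi_1 gamma(1) = (0.756)(12.678625) = 9.585041.
Therefore gamma(2) = 9.5850 (to 4 decimal places).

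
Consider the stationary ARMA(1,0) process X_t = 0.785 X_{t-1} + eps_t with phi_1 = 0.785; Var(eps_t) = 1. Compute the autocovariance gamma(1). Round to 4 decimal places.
\gamma(1) = 2.0455

Multiply the model equation by X_{t-k} and take expectations. With theta_0 = psi_0 = 1 and psi_j the MA(infinity) weights, this gives
  gamma(k) - sum_i phi_i gamma(k-i) = c_k,
  c_k = sigma^2 * sum_{j=k..q} theta_j psi_{j-k}   (c_k = 0 for k > q),
using gamma(-m) = gamma(m).
Pure AR (q = 0): c_0 = sigma^2 = 1, c_k = 0 for k >= 1.
Equations for k = 0 and k = 1 (AR order 1):
  gamma(0) = phi_1 gamma(1) + c_0
  gamma(1) = phi_1 gamma(0) + c_1
Substituting the second into the first: gamma(0) (1 - phi_1^2) = c_0 + phi_1 c_1, so
  gamma(0) = c_0 / (1 - phi_1^2) = 1 / (1 - (0.785)^2) = 1 / 0.383775 = 2.605693.
  gamma(1) = phi_1 gamma(0) = (0.785)(2.605693) = 2.045469.
Therefore gamma(1) = 2.0455 (to 4 decimal places).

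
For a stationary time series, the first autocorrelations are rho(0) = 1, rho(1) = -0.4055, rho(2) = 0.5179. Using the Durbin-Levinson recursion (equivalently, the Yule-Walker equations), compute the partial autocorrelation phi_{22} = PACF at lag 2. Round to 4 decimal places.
\phi_{22} = 0.4230

The PACF at lag k is phi_{kk}, the last component of the solution
to the Yule-Walker system G_k phi = r_k where
  (G_k)_{ij} = rho(|i - j|), (r_k)_i = rho(i), i,j = 1..k.
Equivalently, Durbin-Levinson gives phi_{kk} iteratively:
  phi_{11} = rho(1)
  phi_{kk} = [rho(k) - sum_{j=1..k-1} phi_{k-1,j} rho(k-j)]
            / [1 - sum_{j=1..k-1} phi_{k-1,j} rho(j)],
  phi_{k,j} = phi_{k-1,j} - phi_{kk} phi_{k-1,k-j},  j = 1..k-1.
Step k = 1:
  phi_11 = rho(1) = -0.4055.
Step k = 2:
  phi_22 = [rho(2) - phi_11 rho(1)] / [1 - phi_11 rho(1)] = [0.5179 - (-0.4055)(-0.4055)] / [1 - (-0.4055)(-0.4055)]
         = 0.35346975 / 0.83556975 = 0.423.
Therefore phi_{22} = 0.4230.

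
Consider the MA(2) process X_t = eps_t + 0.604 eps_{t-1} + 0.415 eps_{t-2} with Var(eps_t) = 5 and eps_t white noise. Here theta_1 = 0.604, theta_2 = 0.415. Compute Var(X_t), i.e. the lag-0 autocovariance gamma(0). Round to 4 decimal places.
\gamma(0) = 7.6852

For an MA(q) process X_t = eps_t + sum_i theta_i eps_{t-i} with
Var(eps_t) = sigma^2, the variance is
  gamma(0) = sigma^2 * (1 + sum_i theta_i^2).
  sum_i theta_i^2 = (0.604)^2 + (0.415)^2 = 0.364816 + 0.172225 = 0.537041.
  gamma(0) = 5 * (1 + 0.537041) = 5 * 1.537041 = 7.685205, which rounds to 7.6852.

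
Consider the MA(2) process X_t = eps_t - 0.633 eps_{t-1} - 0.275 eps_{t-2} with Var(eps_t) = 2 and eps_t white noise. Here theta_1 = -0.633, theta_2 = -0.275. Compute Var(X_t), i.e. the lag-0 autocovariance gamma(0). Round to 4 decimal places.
\gamma(0) = 2.9526

For an MA(q) process X_t = eps_t + sum_i theta_i eps_{t-i} with
Var(eps_t) = sigma^2, the variance is
  gamma(0) = sigma^2 * (1 + sum_i theta_i^2).
  sum_i theta_i^2 = (-0.633)^2 + (-0.275)^2 = 0.400689 + 0.075625 = 0.476314.
  gamma(0) = 2 * (1 + 0.476314) = 2 * 1.476314 = 2.952628, which rounds to 2.9526.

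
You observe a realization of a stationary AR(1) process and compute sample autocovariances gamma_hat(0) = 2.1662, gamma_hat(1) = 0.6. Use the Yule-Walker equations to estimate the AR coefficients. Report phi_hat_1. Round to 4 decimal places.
\hat\phi_{1} = 0.2770

The Yule-Walker equations for an AR(p) process read, in matrix form,
  Gamma_p phi = r_p,   with   (Gamma_p)_{ij} = gamma(|i - j|),
                       (r_p)_i = gamma(i),   i,j = 1..p.
Substitute the sample gammas (Toeplitz matrix and right-hand side of size 1):
  Gamma_p = [[2.1662]]
  r_p     = [0.6]
With p = 1 this is the single equation gamma(0) phi_1 = gamma(1):
  phi_hat_1 = gamma(1) / gamma(0) = 0.6 / 2.1662 = 0.2770.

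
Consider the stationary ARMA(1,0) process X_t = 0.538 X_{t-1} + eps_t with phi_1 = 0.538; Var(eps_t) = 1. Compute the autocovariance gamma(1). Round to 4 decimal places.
\gamma(1) = 0.7572

Multiply the model equation by X_{t-k} and take expectations. With theta_0 = psi_0 = 1 and psi_j the MA(infinity) weights, this gives
  gamma(k) - sum_i phi_i gamma(k-i) = c_k,
  c_k = sigma^2 * sum_{j=k..q} theta_j psi_{j-k}   (c_k = 0 for k > q),
using gamma(-m) = gamma(m).
Pure AR (q = 0): c_0 = sigma^2 = 1, c_k = 0 for k >= 1.
Equations for k = 0 and k = 1 (AR order 1):
  gamma(0) = phi_1 gamma(1) + c_0
  gamma(1) = phi_1 gamma(0) + c_1
Substituting the second into the first: gamma(0) (1 - phi_1^2) = c_0 + phi_1 c_1, so
  gamma(0) = c_0 / (1 - phi_1^2) = 1 / (1 - (0.538)^2) = 1 / 0.710556 = 1.407349.
  gamma(1) = phi_1 gamma(0) = (0.538)(1.407349) = 0.757154.
Therefore gamma(1) = 0.7572 (to 4 decimal places).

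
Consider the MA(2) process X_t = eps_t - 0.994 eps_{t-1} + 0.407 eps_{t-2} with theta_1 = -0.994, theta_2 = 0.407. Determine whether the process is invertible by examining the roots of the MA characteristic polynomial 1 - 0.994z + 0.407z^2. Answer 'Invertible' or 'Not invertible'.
\text{Invertible}

The MA(q) characteristic polynomial is P(z) = 1 - 0.994z + 0.407z^2.
Invertibility requires all roots to lie outside the unit circle, i.e. |z| > 1 for every root.
Set 1 + (-0.994) z + (0.407) z^2 = 0, i.e. a z^2 + b z + c = 0 with a = 0.407, b = -0.994, c = 1.
Discriminant D = b^2 - 4ac = (-0.994)^2 - 4*(0.407)*1 = 0.988036 - (1.628) = -0.639964.
D < 0, so the roots are the complex-conjugate pair z = (-b +/- i sqrt(-D)) / (2a) = 1.2211 +/- 0.9828i.
For a conjugate pair |z|^2 = z * conj(z) = (product of roots) = c/a = 1/(0.407) = 2.457002, so |z| = sqrt(2.457002) = 1.5675 for both roots.
Moduli of all roots: 1.5675, 1.5675.
All moduli strictly greater than 1? Yes.
Verdict: Invertible.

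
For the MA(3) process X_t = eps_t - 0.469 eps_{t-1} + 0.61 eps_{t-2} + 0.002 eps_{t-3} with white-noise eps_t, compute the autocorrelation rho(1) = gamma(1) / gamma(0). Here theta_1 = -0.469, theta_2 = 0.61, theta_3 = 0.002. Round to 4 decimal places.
\rho(1) = -0.4735

For an MA(q) process with theta_0 = 1, the autocovariance is
  gamma(k) = sigma^2 * sum_{i=0..q-k} theta_i * theta_{i+k},
and rho(k) = gamma(k) / gamma(0). Sigma^2 cancels.
  numerator   = (1)*(-0.469) + (-0.469)*(0.61) + (0.61)*(0.002) = -0.75387.
  denominator = (1)^2 + (-0.469)^2 + (0.61)^2 + (0.002)^2 = 1.592065.
  rho(1) = -0.75387 / 1.592065 = -0.4735.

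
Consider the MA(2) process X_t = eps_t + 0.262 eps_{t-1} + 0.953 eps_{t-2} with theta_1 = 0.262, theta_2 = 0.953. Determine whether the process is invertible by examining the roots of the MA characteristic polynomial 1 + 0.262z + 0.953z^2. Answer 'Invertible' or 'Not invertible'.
\text{Invertible}

The MA(q) characteristic polynomial is P(z) = 1 + 0.262z + 0.953z^2.
Invertibility requires all roots to lie outside the unit circle, i.e. |z| > 1 for every root.
Set 1 + (0.262) z + (0.953) z^2 = 0, i.e. a z^2 + b z + c = 0 with a = 0.953, b = 0.262, c = 1.
Discriminant D = b^2 - 4ac = (0.262)^2 - 4*(0.953)*1 = 0.068644 - (3.812) = -3.743356.
D < 0, so the roots are the complex-conjugate pair z = (-b +/- i sqrt(-D)) / (2a) = -0.1375 +/- 1.0151i.
For a conjugate pair |z|^2 = z * conj(z) = (product of roots) = c/a = 1/(0.953) = 1.049318, so |z| = sqrt(1.049318) = 1.0244 for both roots.
Moduli of all roots: 1.0244, 1.0244.
All moduli strictly greater than 1? Yes.
Verdict: Invertible.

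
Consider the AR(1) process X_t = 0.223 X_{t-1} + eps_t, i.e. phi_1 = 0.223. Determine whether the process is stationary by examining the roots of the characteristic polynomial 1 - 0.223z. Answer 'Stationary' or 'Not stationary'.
\text{Stationary}

The AR(p) characteristic polynomial is P(z) = 1 - 0.223z.
Stationarity requires all roots to lie outside the unit circle, i.e. |z| > 1 for every root.
This is linear in z: 1 + (-0.223) z = 0  =>  z = -1/(-0.223) = 4.484305,  |z| = 4.484305.
Moduli of all roots: 4.4843.
All moduli strictly greater than 1? Yes.
Verdict: Stationary.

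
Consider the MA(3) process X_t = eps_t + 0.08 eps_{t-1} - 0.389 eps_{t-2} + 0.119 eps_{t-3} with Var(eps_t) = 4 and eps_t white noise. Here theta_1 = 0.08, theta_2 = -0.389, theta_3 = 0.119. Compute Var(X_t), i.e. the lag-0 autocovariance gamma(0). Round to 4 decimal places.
\gamma(0) = 4.6875

For an MA(q) process X_t = eps_t + sum_i theta_i eps_{t-i} with
Var(eps_t) = sigma^2, the variance is
  gamma(0) = sigma^2 * (1 + sum_i theta_i^2).
  sum_i theta_i^2 = (0.08)^2 + (-0.389)^2 + (0.119)^2 = 0.0064 + 0.151321 + 0.014161 = 0.171882.
  gamma(0) = 4 * (1 + 0.171882) = 4 * 1.171882 = 4.687528, which rounds to 4.6875.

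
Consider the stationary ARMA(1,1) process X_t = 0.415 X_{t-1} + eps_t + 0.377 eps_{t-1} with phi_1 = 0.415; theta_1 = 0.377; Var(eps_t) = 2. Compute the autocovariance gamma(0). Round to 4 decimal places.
\gamma(0) = 3.5155

Multiply the model equation by X_{t-k} and take expectations. With theta_0 = psi_0 = 1 and psi_j the MA(infinity) weights, this gives
  gamma(k) - sum_i phi_i gamma(k-i) = c_k,
  c_k = sigma^2 * sum_{j=k..q} theta_j psi_{j-k}   (c_k = 0 for k > q),
using gamma(-m) = gamma(m).
psi-weights needed (psi_j = theta_j + sum_i phi_i psi_{j-i}):
  psi_1 = theta_1 + phi_1 = 0.377 + (0.415) = 0.792
Right-hand sides:
  c_0 = sigma^2 (1 + theta_1 psi_1) = 2 * (1 + (0.377)(0.792)) = 2 * 1.298584 = 2.597168
  c_1 = sigma^2 theta_1 = 2 * (0.377) = 0.754
  c_2 = 0
Equations for k = 0 and k = 1 (AR order 1):
  gamma(0) = phi_1 gamma(1) + c_0
  gamma(1) = phi_1 gamma(0) + c_1
Substituting the second into the first: gamma(0) (1 - phi_1^2) = c_0 + phi_1 c_1, so
  gamma(0) = (c_0 + phi_1 c_1) / (1 - phi_1^2) = (2.597168 + (0.415)(0.754)) / (1 - (0.415)^2) = 2.910078 / 0.827775 = 3.515542.
Therefore gamma(0) = 3.5155 (to 4 decimal places).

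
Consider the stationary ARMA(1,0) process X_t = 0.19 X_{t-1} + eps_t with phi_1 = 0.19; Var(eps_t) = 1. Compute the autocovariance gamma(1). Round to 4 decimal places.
\gamma(1) = 0.1971

Multiply the model equation by X_{t-k} and take expectations. With theta_0 = psi_0 = 1 and psi_j the MA(infinity) weights, this gives
  gamma(k) - sum_i phi_i gamma(k-i) = c_k,
  c_k = sigma^2 * sum_{j=k..q} theta_j psi_{j-k}   (c_k = 0 for k > q),
using gamma(-m) = gamma(m).
Pure AR (q = 0): c_0 = sigma^2 = 1, c_k = 0 for k >= 1.
Equations for k = 0 and k = 1 (AR order 1):
  gamma(0) = phi_1 gamma(1) + c_0
  gamma(1) = phi_1 gamma(0) + c_1
Substituting the second into the first: gamma(0) (1 - phi_1^2) = c_0 + phi_1 c_1, so
  gamma(0) = c_0 / (1 - phi_1^2) = 1 / (1 - (0.19)^2) = 1 / 0.9639 = 1.037452.
  gamma(1) = phi_1 gamma(0) = (0.19)(1.037452) = 0.197116.
Therefore gamma(1) = 0.1971 (to 4 decimal places).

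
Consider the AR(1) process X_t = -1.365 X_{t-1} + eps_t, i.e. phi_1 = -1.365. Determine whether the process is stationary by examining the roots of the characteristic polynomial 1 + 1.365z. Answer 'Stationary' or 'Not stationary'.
\text{Not stationary}

The AR(p) characteristic polynomial is P(z) = 1 + 1.365z.
Stationarity requires all roots to lie outside the unit circle, i.e. |z| > 1 for every root.
This is linear in z: 1 + (1.365) z = 0  =>  z = -1/(1.365) = -0.732601,  |z| = 0.732601.
Moduli of all roots: 0.7326.
All moduli strictly greater than 1? No.
Verdict: Not stationary.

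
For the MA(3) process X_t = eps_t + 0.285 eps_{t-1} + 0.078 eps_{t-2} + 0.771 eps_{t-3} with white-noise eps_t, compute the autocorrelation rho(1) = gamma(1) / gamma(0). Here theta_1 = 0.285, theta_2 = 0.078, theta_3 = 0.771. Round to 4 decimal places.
\rho(1) = 0.2184

For an MA(q) process with theta_0 = 1, the autocovariance is
  gamma(k) = sigma^2 * sum_{i=0..q-k} theta_i * theta_{i+k},
and rho(k) = gamma(k) / gamma(0). Sigma^2 cancels.
  numerator   = (1)*(0.285) + (0.285)*(0.078) + (0.078)*(0.771) = 0.367368.
  denominator = (1)^2 + (0.285)^2 + (0.078)^2 + (0.771)^2 = 1.68175.
  rho(1) = 0.367368 / 1.68175 = 0.2184.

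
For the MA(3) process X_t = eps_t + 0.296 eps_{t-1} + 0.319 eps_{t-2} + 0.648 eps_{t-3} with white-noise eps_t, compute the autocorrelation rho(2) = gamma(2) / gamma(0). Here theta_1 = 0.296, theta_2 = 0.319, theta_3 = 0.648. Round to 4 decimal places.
\rho(2) = 0.3174

For an MA(q) process with theta_0 = 1, the autocovariance is
  gamma(k) = sigma^2 * sum_{i=0..q-k} theta_i * theta_{i+k},
and rho(k) = gamma(k) / gamma(0). Sigma^2 cancels.
  numerator   = (1)*(0.319) + (0.296)*(0.648) = 0.510808.
  denominator = (1)^2 + (0.296)^2 + (0.319)^2 + (0.648)^2 = 1.609281.
  rho(2) = 0.510808 / 1.609281 = 0.3174.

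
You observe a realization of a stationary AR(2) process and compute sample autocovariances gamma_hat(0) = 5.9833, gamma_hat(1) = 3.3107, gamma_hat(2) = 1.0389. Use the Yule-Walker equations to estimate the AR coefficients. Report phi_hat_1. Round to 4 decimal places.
\hat\phi_{1} = 0.6590

The Yule-Walker equations for an AR(p) process read, in matrix form,
  Gamma_p phi = r_p,   with   (Gamma_p)_{ij} = gamma(|i - j|),
                       (r_p)_i = gamma(i),   i,j = 1..p.
Substitute the sample gammas (Toeplitz matrix and right-hand side of size 2):
  Gamma_p = [[5.9833, 3.3107], [3.3107, 5.9833]]
  r_p     = [3.3107, 1.0389]
Written out:
  5.9833 phi_1 + 3.3107 phi_2 = 3.3107
  3.3107 phi_1 + 5.9833 phi_2 = 1.0389
Solve by Cramer's rule:
  det = gamma(0)^2 - gamma(1)^2 = (5.9833)^2 - (3.3107)^2 = 35.79987889 - 10.96073449 = 24.8391444
  phi_hat_1 = [gamma(1) gamma(0) - gamma(1) gamma(2)] / det = [(3.3107)(5.9833) - (3.3107)(1.0389)] / 24.8391444 = 16.36942508 / 24.8391444 = 0.659
  phi_hat_2 = [gamma(0) gamma(2) - gamma(1)^2] / det = [(5.9833)(1.0389) - (3.3107)^2] / 24.8391444 = -4.74468412 / 24.8391444 = -0.191
So phi_hat = [0.6590, -0.1910].
Therefore phi_hat_1 = 0.6590.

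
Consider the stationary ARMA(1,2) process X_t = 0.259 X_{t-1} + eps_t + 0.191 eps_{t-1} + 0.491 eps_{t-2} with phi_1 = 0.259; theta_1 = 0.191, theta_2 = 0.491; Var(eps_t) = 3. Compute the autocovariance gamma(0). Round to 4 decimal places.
\gamma(0) = 4.7945

Multiply the model equation by X_{t-k} and take expectations. With theta_0 = psi_0 = 1 and psi_j the MA(infinity) weights, this gives
  gamma(k) - sum_i phi_i gamma(k-i) = c_k,
  c_k = sigma^2 * sum_{j=k..q} theta_j psi_{j-k}   (c_k = 0 for k > q),
using gamma(-m) = gamma(m).
psi-weights needed (psi_j = theta_j + sum_i phi_i psi_{j-i}):
  psi_1 = theta_1 + phi_1 = 0.191 + (0.259) = 0.45
  psi_2 = theta_2 + phi_1 psi_1 = 0.491 + (0.259)(0.45) = 0.60755
Right-hand sides:
  c_0 = sigma^2 (1 + theta_1 psi_1 + theta_2 psi_2) = 3 * (1 + (0.191)(0.45) + (0.491)(0.60755)) = 3 * 1.384257 = 4.152771
  c_1 = sigma^2 (theta_1 + theta_2 psi_1) = 3 * (0.191 + (0.491)(0.45)) = 1.23585
  c_2 = sigma^2 theta_2 = 3 * (0.491) = 1.473
Equations for k = 0 and k = 1 (AR order 1):
  gamma(0) = phi_1 gamma(1) + c_0
  gamma(1) = phi_1 gamma(0) + c_1
Substituting the second into the first: gamma(0) (1 - phi_1^2) = c_0 + phi_1 c_1, so
  gamma(0) = (c_0 + phi_1 c_1) / (1 - phi_1^2) = (4.152771 + (0.259)(1.23585)) / (1 - (0.259)^2) = 4.472856 / 0.932919 = 4.794474.
Therefore gamma(0) = 4.7945 (to 4 decimal places).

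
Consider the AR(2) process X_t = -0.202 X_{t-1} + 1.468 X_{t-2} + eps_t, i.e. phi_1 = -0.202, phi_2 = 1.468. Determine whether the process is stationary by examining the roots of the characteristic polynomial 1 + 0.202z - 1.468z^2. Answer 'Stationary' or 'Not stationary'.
\text{Not stationary}

The AR(p) characteristic polynomial is P(z) = 1 + 0.202z - 1.468z^2.
Stationarity requires all roots to lie outside the unit circle, i.e. |z| > 1 for every root.
Set 1 + (0.202) z + (-1.468) z^2 = 0, i.e. a z^2 + b z + c = 0 with a = -1.468, b = 0.202, c = 1.
Discriminant D = b^2 - 4ac = (0.202)^2 - 4*(-1.468)*1 = 0.040804 - (-5.872) = 5.912804.
D >= 0, so the roots are real: z = (-b +/- sqrt(D)) / (2a) = (-0.202 +/- 2.431626) / (-2.936).
  z_1 = (-0.202 + 2.431626) / (-2.936) = -0.7594,   |z_1| = 0.7594.
  z_2 = (-0.202 - 2.431626) / (-2.936) = 0.897,   |z_2| = 0.897.
Moduli of all roots: 0.7594, 0.8970.
All moduli strictly greater than 1? No.
Verdict: Not stationary.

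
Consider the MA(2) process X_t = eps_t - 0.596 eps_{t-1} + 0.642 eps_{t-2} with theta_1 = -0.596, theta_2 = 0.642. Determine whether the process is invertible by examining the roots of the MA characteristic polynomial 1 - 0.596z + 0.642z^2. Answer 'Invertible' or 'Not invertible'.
\text{Invertible}

The MA(q) characteristic polynomial is P(z) = 1 - 0.596z + 0.642z^2.
Invertibility requires all roots to lie outside the unit circle, i.e. |z| > 1 for every root.
Set 1 + (-0.596) z + (0.642) z^2 = 0, i.e. a z^2 + b z + c = 0 with a = 0.642, b = -0.596, c = 1.
Discriminant D = b^2 - 4ac = (-0.596)^2 - 4*(0.642)*1 = 0.355216 - (2.568) = -2.212784.
D < 0, so the roots are the complex-conjugate pair z = (-b +/- i sqrt(-D)) / (2a) = 0.4642 +/- 1.1585i.
For a conjugate pair |z|^2 = z * conj(z) = (product of roots) = c/a = 1/(0.642) = 1.557632, so |z| = sqrt(1.557632) = 1.2481 for both roots.
Moduli of all roots: 1.2481, 1.2481.
All moduli strictly greater than 1? Yes.
Verdict: Invertible.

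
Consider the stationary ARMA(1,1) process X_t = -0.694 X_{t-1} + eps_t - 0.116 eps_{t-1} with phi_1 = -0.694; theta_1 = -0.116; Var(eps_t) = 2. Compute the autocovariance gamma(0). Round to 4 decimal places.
\gamma(0) = 4.5314

Multiply the model equation by X_{t-k} and take expectations. With theta_0 = psi_0 = 1 and psi_j the MA(infinity) weights, this gives
  gamma(k) - sum_i phi_i gamma(k-i) = c_k,
  c_k = sigma^2 * sum_{j=k..q} theta_j psi_{j-k}   (c_k = 0 for k > q),
using gamma(-m) = gamma(m).
psi-weights needed (psi_j = theta_j + sum_i phi_i psi_{j-i}):
  psi_1 = theta_1 + phi_1 = -0.116 + (-0.694) = -0.81
Right-hand sides:
  c_0 = sigma^2 (1 + theta_1 psi_1) = 2 * (1 + (-0.116)(-0.81)) = 2 * 1.09396 = 2.18792
  c_1 = sigma^2 theta_1 = 2 * (-0.116) = -0.232
  c_2 = 0
Equations for k = 0 and k = 1 (AR order 1):
  gamma(0) = phi_1 gamma(1) + c_0
  gamma(1) = phi_1 gamma(0) + c_1
Substituting the second into the first: gamma(0) (1 - phi_1^2) = c_0 + phi_1 c_1, so
  gamma(0) = (c_0 + phi_1 c_1) / (1 - phi_1^2) = (2.18792 + (-0.694)(-0.232)) / (1 - (-0.694)^2) = 2.348928 / 0.518364 = 4.531426.
Therefore gamma(0) = 4.5314 (to 4 decimal places).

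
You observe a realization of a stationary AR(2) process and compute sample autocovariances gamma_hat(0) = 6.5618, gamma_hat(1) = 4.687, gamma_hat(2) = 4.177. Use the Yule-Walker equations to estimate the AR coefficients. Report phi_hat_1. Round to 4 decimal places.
\hat\phi_{1} = 0.5300

The Yule-Walker equations for an AR(p) process read, in matrix form,
  Gamma_p phi = r_p,   with   (Gamma_p)_{ij} = gamma(|i - j|),
                       (r_p)_i = gamma(i),   i,j = 1..p.
Substitute the sample gammas (Toeplitz matrix and right-hand side of size 2):
  Gamma_p = [[6.5618, 4.687], [4.687, 6.5618]]
  r_p     = [4.687, 4.177]
Written out:
  6.5618 phi_1 + 4.687 phi_2 = 4.687
  4.687 phi_1 + 6.5618 phi_2 = 4.177
Solve by Cramer's rule:
  det = gamma(0)^2 - gamma(1)^2 = (6.5618)^2 - (4.687)^2 = 43.05721924 - 21.967969 = 21.08925024
  phi_hat_1 = [gamma(1) gamma(0) - gamma(1) gamma(2)] / det = [(4.687)(6.5618) - (4.687)(4.177)] / 21.08925024 = 11.1775576 / 21.08925024 = 0.53
  phi_hat_2 = [gamma(0) gamma(2) - gamma(1)^2] / det = [(6.5618)(4.177) - (4.687)^2] / 21.08925024 = 5.4406696 / 21.08925024 = 0.258
So phi_hat = [0.5300, 0.2580].
Therefore phi_hat_1 = 0.5300.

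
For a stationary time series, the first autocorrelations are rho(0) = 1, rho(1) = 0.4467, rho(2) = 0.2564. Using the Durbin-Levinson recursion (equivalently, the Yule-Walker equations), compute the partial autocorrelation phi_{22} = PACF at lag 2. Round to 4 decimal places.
\phi_{22} = 0.0710

The PACF at lag k is phi_{kk}, the last component of the solution
to the Yule-Walker system G_k phi = r_k where
  (G_k)_{ij} = rho(|i - j|), (r_k)_i = rho(i), i,j = 1..k.
Equivalently, Durbin-Levinson gives phi_{kk} iteratively:
  phi_{11} = rho(1)
  phi_{kk} = [rho(k) - sum_{j=1..k-1} phi_{k-1,j} rho(k-j)]
            / [1 - sum_{j=1..k-1} phi_{k-1,j} rho(j)],
  phi_{k,j} = phi_{k-1,j} - phi_{kk} phi_{k-1,k-j},  j = 1..k-1.
Step k = 1:
  phi_11 = rho(1) = 0.4467.
Step k = 2:
  phi_22 = [rho(2) - phi_11 rho(1)] / [1 - phi_11 rho(1)] = [0.2564 - (0.4467)(0.4467)] / [1 - (0.4467)(0.4467)]
         = 0.05685911 / 0.80045911 = 0.071.
Therefore phi_{22} = 0.0710.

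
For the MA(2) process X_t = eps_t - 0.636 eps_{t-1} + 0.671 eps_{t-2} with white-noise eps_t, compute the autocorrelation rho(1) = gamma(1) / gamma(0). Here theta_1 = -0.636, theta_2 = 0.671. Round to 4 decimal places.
\rho(1) = -0.5730

For an MA(q) process with theta_0 = 1, the autocovariance is
  gamma(k) = sigma^2 * sum_{i=0..q-k} theta_i * theta_{i+k},
and rho(k) = gamma(k) / gamma(0). Sigma^2 cancels.
  numerator   = (1)*(-0.636) + (-0.636)*(0.671) = -1.062756.
  denominator = (1)^2 + (-0.636)^2 + (0.671)^2 = 1.854737.
  rho(1) = -1.062756 / 1.854737 = -0.5730.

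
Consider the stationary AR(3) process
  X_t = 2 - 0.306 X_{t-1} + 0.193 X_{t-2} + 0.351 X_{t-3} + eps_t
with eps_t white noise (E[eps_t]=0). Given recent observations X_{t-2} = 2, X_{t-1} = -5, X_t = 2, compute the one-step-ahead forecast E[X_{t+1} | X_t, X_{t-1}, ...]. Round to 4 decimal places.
E[X_{t+1} \mid \mathcal F_t] = 1.1250

For an AR(p) model X_t = c + sum_i phi_i X_{t-i} + eps_t, the
one-step-ahead conditional mean is
  E[X_{t+1} | X_t, ...] = c + sum_i phi_i X_{t+1-i}.
Substitute known values:
  E[X_{t+1} | ...] = 2 + (-0.306) * (2) + (0.193) * (-5) + (0.351) * (2)
                   = 1.1250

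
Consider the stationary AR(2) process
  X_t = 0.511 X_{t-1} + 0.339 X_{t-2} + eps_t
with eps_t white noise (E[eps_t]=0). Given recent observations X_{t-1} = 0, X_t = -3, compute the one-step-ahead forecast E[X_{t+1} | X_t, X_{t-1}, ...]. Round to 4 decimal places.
E[X_{t+1} \mid \mathcal F_t] = -1.5330

For an AR(p) model X_t = c + sum_i phi_i X_{t-i} + eps_t, the
one-step-ahead conditional mean is
  E[X_{t+1} | X_t, ...] = c + sum_i phi_i X_{t+1-i}.
Substitute known values:
  E[X_{t+1} | ...] = (0.511) * (-3) + (0.339) * (0)
                   = -1.5330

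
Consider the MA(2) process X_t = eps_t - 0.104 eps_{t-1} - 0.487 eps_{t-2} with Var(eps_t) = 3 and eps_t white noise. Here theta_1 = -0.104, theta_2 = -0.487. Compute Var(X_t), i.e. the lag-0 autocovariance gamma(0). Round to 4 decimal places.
\gamma(0) = 3.7440

For an MA(q) process X_t = eps_t + sum_i theta_i eps_{t-i} with
Var(eps_t) = sigma^2, the variance is
  gamma(0) = sigma^2 * (1 + sum_i theta_i^2).
  sum_i theta_i^2 = (-0.104)^2 + (-0.487)^2 = 0.010816 + 0.237169 = 0.247985.
  gamma(0) = 3 * (1 + 0.247985) = 3 * 1.247985 = 3.743955, which rounds to 3.7440.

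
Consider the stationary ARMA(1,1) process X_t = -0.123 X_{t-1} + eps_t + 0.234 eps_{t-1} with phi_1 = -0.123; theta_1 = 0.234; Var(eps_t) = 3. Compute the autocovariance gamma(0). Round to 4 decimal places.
\gamma(0) = 3.0375

Multiply the model equation by X_{t-k} and take expectations. With theta_0 = psi_0 = 1 and psi_j the MA(infinity) weights, this gives
  gamma(k) - sum_i phi_i gamma(k-i) = c_k,
  c_k = sigma^2 * sum_{j=k..q} theta_j psi_{j-k}   (c_k = 0 for k > q),
using gamma(-m) = gamma(m).
psi-weights needed (psi_j = theta_j + sum_i phi_i psi_{j-i}):
  psi_1 = theta_1 + phi_1 = 0.234 + (-0.123) = 0.111
Right-hand sides:
  c_0 = sigma^2 (1 + theta_1 psi_1) = 3 * (1 + (0.234)(0.111)) = 3 * 1.025974 = 3.077922
  c_1 = sigma^2 theta_1 = 3 * (0.234) = 0.702
  c_2 = 0
Equations for k = 0 and k = 1 (AR order 1):
  gamma(0) = phi_1 gamma(1) + c_0
  gamma(1) = phi_1 gamma(0) + c_1
Substituting the second into the first: gamma(0) (1 - phi_1^2) = c_0 + phi_1 c_1, so
  gamma(0) = (c_0 + phi_1 c_1) / (1 - phi_1^2) = (3.077922 + (-0.123)(0.702)) / (1 - (-0.123)^2) = 2.991576 / 0.984871 = 3.037531.
Therefore gamma(0) = 3.0375 (to 4 decimal places).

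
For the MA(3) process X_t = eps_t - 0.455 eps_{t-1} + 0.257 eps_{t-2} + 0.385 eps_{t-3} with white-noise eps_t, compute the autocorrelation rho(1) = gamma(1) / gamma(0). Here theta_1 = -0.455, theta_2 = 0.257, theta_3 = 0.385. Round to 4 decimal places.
\rho(1) = -0.3328

For an MA(q) process with theta_0 = 1, the autocovariance is
  gamma(k) = sigma^2 * sum_{i=0..q-k} theta_i * theta_{i+k},
and rho(k) = gamma(k) / gamma(0). Sigma^2 cancels.
  numerator   = (1)*(-0.455) + (-0.455)*(0.257) + (0.257)*(0.385) = -0.47299.
  denominator = (1)^2 + (-0.455)^2 + (0.257)^2 + (0.385)^2 = 1.421299.
  rho(1) = -0.47299 / 1.421299 = -0.3328.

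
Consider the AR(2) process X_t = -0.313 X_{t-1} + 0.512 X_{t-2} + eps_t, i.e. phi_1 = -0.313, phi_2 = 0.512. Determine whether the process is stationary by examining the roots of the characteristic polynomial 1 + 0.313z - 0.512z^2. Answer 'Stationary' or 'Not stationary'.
\text{Stationary}

The AR(p) characteristic polynomial is P(z) = 1 + 0.313z - 0.512z^2.
Stationarity requires all roots to lie outside the unit circle, i.e. |z| > 1 for every root.
Set 1 + (0.313) z + (-0.512) z^2 = 0, i.e. a z^2 + b z + c = 0 with a = -0.512, b = 0.313, c = 1.
Discriminant D = b^2 - 4ac = (0.313)^2 - 4*(-0.512)*1 = 0.097969 - (-2.048) = 2.145969.
D >= 0, so the roots are real: z = (-b +/- sqrt(D)) / (2a) = (-0.313 +/- 1.464913) / (-1.024).
  z_1 = (-0.313 + 1.464913) / (-1.024) = -1.1249,   |z_1| = 1.1249.
  z_2 = (-0.313 - 1.464913) / (-1.024) = 1.7362,   |z_2| = 1.7362.
Moduli of all roots: 1.1249, 1.7362.
All moduli strictly greater than 1? Yes.
Verdict: Stationary.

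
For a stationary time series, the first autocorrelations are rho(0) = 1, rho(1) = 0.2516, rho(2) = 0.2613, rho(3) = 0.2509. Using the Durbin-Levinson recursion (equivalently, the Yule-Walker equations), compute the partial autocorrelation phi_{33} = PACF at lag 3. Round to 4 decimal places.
\phi_{33} = 0.1630

The PACF at lag k is phi_{kk}, the last component of the solution
to the Yule-Walker system G_k phi = r_k where
  (G_k)_{ij} = rho(|i - j|), (r_k)_i = rho(i), i,j = 1..k.
Equivalently, Durbin-Levinson gives phi_{kk} iteratively:
  phi_{11} = rho(1)
  phi_{kk} = [rho(k) - sum_{j=1..k-1} phi_{k-1,j} rho(k-j)]
            / [1 - sum_{j=1..k-1} phi_{k-1,j} rho(j)],
  phi_{k,j} = phi_{k-1,j} - phi_{kk} phi_{k-1,k-j},  j = 1..k-1.
Step k = 1:
  phi_11 = rho(1) = 0.2516.
Step k = 2:
  phi_22 = [rho(2) - phi_11 rho(1)] / [1 - phi_11 rho(1)] = [0.2613 - (0.2516)(0.2516)] / [1 - (0.2516)(0.2516)]
         = 0.19799744 / 0.93669744 = 0.211378.
  Update: phi_21 = phi_11 - phi_22 phi_11 = 0.2516 - (0.211378)(0.2516) = 0.198417.
Step k = 3:
  phi_33 = [rho(3) - phi_21 rho(2) - phi_22 rho(1)] / [1 - phi_21 rho(1) - phi_22 rho(2)]
    numerator   = 0.2509 - (0.198417)(0.2613) - (0.211378)(0.2516) = 0.14587081
    denominator = 1 - (0.198417)(0.2516) - (0.211378)(0.2613) = 0.89484509
  phi_33 = 0.14587081 / 0.89484509 = 0.163.
Therefore phi_{33} = 0.1630.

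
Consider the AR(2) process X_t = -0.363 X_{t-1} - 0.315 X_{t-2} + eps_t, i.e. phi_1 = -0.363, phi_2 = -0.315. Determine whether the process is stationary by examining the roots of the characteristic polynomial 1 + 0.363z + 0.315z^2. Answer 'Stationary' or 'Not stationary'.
\text{Stationary}

The AR(p) characteristic polynomial is P(z) = 1 + 0.363z + 0.315z^2.
Stationarity requires all roots to lie outside the unit circle, i.e. |z| > 1 for every root.
Set 1 + (0.363) z + (0.315) z^2 = 0, i.e. a z^2 + b z + c = 0 with a = 0.315, b = 0.363, c = 1.
Discriminant D = b^2 - 4ac = (0.363)^2 - 4*(0.315)*1 = 0.131769 - (1.26) = -1.128231.
D < 0, so the roots are the complex-conjugate pair z = (-b +/- i sqrt(-D)) / (2a) = -0.5762 +/- 1.686i.
For a conjugate pair |z|^2 = z * conj(z) = (product of roots) = c/a = 1/(0.315) = 3.174603, so |z| = sqrt(3.174603) = 1.7817 for both roots.
Moduli of all roots: 1.7817, 1.7817.
All moduli strictly greater than 1? Yes.
Verdict: Stationary.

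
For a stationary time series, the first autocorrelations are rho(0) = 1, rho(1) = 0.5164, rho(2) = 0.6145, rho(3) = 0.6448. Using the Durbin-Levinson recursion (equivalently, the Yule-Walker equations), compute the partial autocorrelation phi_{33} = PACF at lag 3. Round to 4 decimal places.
\phi_{33} = 0.4100

The PACF at lag k is phi_{kk}, the last component of the solution
to the Yule-Walker system G_k phi = r_k where
  (G_k)_{ij} = rho(|i - j|), (r_k)_i = rho(i), i,j = 1..k.
Equivalently, Durbin-Levinson gives phi_{kk} iteratively:
  phi_{11} = rho(1)
  phi_{kk} = [rho(k) - sum_{j=1..k-1} phi_{k-1,j} rho(k-j)]
            / [1 - sum_{j=1..k-1} phi_{k-1,j} rho(j)],
  phi_{k,j} = phi_{k-1,j} - phi_{kk} phi_{k-1,k-j},  j = 1..k-1.
Step k = 1:
  phi_11 = rho(1) = 0.5164.
Step k = 2:
  phi_22 = [rho(2) - phi_11 rho(1)] / [1 - phi_11 rho(1)] = [0.6145 - (0.5164)(0.5164)] / [1 - (0.5164)(0.5164)]
         = 0.34783104 / 0.73333104 = 0.474317.
  Update: phi_21 = phi_11 - phi_22 phi_11 = 0.5164 - (0.474317)(0.5164) = 0.271463.
Step k = 3:
  phi_33 = [rho(3) - phi_21 rho(2) - phi_22 rho(1)] / [1 - phi_21 rho(1) - phi_22 rho(2)]
    numerator   = 0.6448 - (0.271463)(0.6145) - (0.474317)(0.5164) = 0.23304896
    denominator = 1 - (0.271463)(0.5164) - (0.474317)(0.6145) = 0.56834903
  phi_33 = 0.23304896 / 0.56834903 = 0.41.
Therefore phi_{33} = 0.4100.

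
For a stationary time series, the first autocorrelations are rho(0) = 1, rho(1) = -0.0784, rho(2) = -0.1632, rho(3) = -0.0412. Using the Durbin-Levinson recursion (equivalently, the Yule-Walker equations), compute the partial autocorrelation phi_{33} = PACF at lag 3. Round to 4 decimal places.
\phi_{33} = -0.0721

The PACF at lag k is phi_{kk}, the last component of the solution
to the Yule-Walker system G_k phi = r_k where
  (G_k)_{ij} = rho(|i - j|), (r_k)_i = rho(i), i,j = 1..k.
Equivalently, Durbin-Levinson gives phi_{kk} iteratively:
  phi_{11} = rho(1)
  phi_{kk} = [rho(k) - sum_{j=1..k-1} phi_{k-1,j} rho(k-j)]
            / [1 - sum_{j=1..k-1} phi_{k-1,j} rho(j)],
  phi_{k,j} = phi_{k-1,j} - phi_{kk} phi_{k-1,k-j},  j = 1..k-1.
Step k = 1:
  phi_11 = rho(1) = -0.0784.
Step k = 2:
  phi_22 = [rho(2) - phi_11 rho(1)] / [1 - phi_11 rho(1)] = [-0.1632 - (-0.0784)(-0.0784)] / [1 - (-0.0784)(-0.0784)]
         = -0.16934656 / 0.99385344 = -0.170394.
  Update: phi_21 = phi_11 - phi_22 phi_11 = -0.0784 - (-0.170394)(-0.0784) = -0.091759.
Step k = 3:
  phi_33 = [rho(3) - phi_21 rho(2) - phi_22 rho(1)] / [1 - phi_21 rho(1) - phi_22 rho(2)]
    numerator   = -0.0412 - (-0.091759)(-0.1632) - (-0.170394)(-0.0784) = -0.06953393
    denominator = 1 - (-0.091759)(-0.0784) - (-0.170394)(-0.1632) = 0.96499782
  phi_33 = -0.06953393 / 0.96499782 = -0.0721.
Therefore phi_{33} = -0.0721.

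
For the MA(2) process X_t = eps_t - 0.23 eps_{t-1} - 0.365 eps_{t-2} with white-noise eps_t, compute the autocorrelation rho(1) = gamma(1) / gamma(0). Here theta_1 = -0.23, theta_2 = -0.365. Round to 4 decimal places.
\rho(1) = -0.1231

For an MA(q) process with theta_0 = 1, the autocovariance is
  gamma(k) = sigma^2 * sum_{i=0..q-k} theta_i * theta_{i+k},
and rho(k) = gamma(k) / gamma(0). Sigma^2 cancels.
  numerator   = (1)*(-0.23) + (-0.23)*(-0.365) = -0.14605.
  denominator = (1)^2 + (-0.23)^2 + (-0.365)^2 = 1.186125.
  rho(1) = -0.14605 / 1.186125 = -0.1231.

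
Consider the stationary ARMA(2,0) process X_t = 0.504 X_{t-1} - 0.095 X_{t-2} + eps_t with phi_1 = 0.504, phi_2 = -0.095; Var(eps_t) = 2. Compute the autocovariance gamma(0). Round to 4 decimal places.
\gamma(0) = 2.5607

Multiply the model equation by X_{t-k} and take expectations. With theta_0 = psi_0 = 1 and psi_j the MA(infinity) weights, this gives
  gamma(k) - sum_i phi_i gamma(k-i) = c_k,
  c_k = sigma^2 * sum_{j=k..q} theta_j psi_{j-k}   (c_k = 0 for k > q),
using gamma(-m) = gamma(m).
Pure AR (q = 0): c_0 = sigma^2 = 2, c_k = 0 for k >= 1.
Equations for k = 0, 1, 2 (AR order 2, c_2 = 0):
  (E0) gamma(0) = phi_1 gamma(1) + phi_2 gamma(2) + c_0
  (E1) gamma(1) = phi_1 gamma(0) + phi_2 gamma(1) + c_1
  (E2) gamma(2) = phi_1 gamma(1) + phi_2 gamma(0)
From (E1): gamma(1) = A gamma(0) + B with
  A = phi_1 / (1 - phi_2) = 0.504 / 1.095 = 0.460274,   B = c_1 / (1 - phi_2) = 0 / 1.095 = 0.
Insert (E2) into (E0): gamma(0) (1 - phi_2^2) = phi_1 (1 + phi_2) gamma(1) + c_0.
  phi_1 (1 + phi_2) = (0.504)(0.905) = 0.45612,   1 - phi_2^2 = 0.990975.
Replace gamma(1) by A gamma(0) + B and collect gamma(0):
  gamma(0) [0.990975 - (0.45612)(0.460274)] = c_0 = 2
  gamma(0) * 0.781035 = 2
  gamma(0) = 2 / 0.781035 = 2.560705.
Therefore gamma(0) = 2.5607 (to 4 decimal places).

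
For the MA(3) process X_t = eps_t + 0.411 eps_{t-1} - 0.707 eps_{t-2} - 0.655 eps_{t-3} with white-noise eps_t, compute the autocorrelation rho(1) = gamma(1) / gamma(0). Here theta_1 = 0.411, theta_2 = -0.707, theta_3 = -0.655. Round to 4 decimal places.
\rho(1) = 0.2782

For an MA(q) process with theta_0 = 1, the autocovariance is
  gamma(k) = sigma^2 * sum_{i=0..q-k} theta_i * theta_{i+k},
and rho(k) = gamma(k) / gamma(0). Sigma^2 cancels.
  numerator   = (1)*(0.411) + (0.411)*(-0.707) + (-0.707)*(-0.655) = 0.583508.
  denominator = (1)^2 + (0.411)^2 + (-0.707)^2 + (-0.655)^2 = 2.097795.
  rho(1) = 0.583508 / 2.097795 = 0.2782.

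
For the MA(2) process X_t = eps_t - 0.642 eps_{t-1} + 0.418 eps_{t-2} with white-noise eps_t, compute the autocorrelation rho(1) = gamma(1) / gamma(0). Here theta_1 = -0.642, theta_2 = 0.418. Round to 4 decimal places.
\rho(1) = -0.5737

For an MA(q) process with theta_0 = 1, the autocovariance is
  gamma(k) = sigma^2 * sum_{i=0..q-k} theta_i * theta_{i+k},
and rho(k) = gamma(k) / gamma(0). Sigma^2 cancels.
  numerator   = (1)*(-0.642) + (-0.642)*(0.418) = -0.910356.
  denominator = (1)^2 + (-0.642)^2 + (0.418)^2 = 1.586888.
  rho(1) = -0.910356 / 1.586888 = -0.5737.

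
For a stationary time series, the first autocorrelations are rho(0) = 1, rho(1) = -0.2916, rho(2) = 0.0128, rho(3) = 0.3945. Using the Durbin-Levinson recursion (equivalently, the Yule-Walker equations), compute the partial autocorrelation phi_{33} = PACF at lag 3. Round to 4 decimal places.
\phi_{33} = 0.4130

The PACF at lag k is phi_{kk}, the last component of the solution
to the Yule-Walker system G_k phi = r_k where
  (G_k)_{ij} = rho(|i - j|), (r_k)_i = rho(i), i,j = 1..k.
Equivalently, Durbin-Levinson gives phi_{kk} iteratively:
  phi_{11} = rho(1)
  phi_{kk} = [rho(k) - sum_{j=1..k-1} phi_{k-1,j} rho(k-j)]
            / [1 - sum_{j=1..k-1} phi_{k-1,j} rho(j)],
  phi_{k,j} = phi_{k-1,j} - phi_{kk} phi_{k-1,k-j},  j = 1..k-1.
Step k = 1:
  phi_11 = rho(1) = -0.2916.
Step k = 2:
  phi_22 = [rho(2) - phi_11 rho(1)] / [1 - phi_11 rho(1)] = [0.0128 - (-0.2916)(-0.2916)] / [1 - (-0.2916)(-0.2916)]
         = -0.07223056 / 0.91496944 = -0.078943.
  Update: phi_21 = phi_11 - phi_22 phi_11 = -0.2916 - (-0.078943)(-0.2916) = -0.31462.
Step k = 3:
  phi_33 = [rho(3) - phi_21 rho(2) - phi_22 rho(1)] / [1 - phi_21 rho(1) - phi_22 rho(2)]
    numerator   = 0.3945 - (-0.31462)(0.0128) - (-0.078943)(-0.2916) = 0.37550731
    denominator = 1 - (-0.31462)(-0.2916) - (-0.078943)(0.0128) = 0.90926733
  phi_33 = 0.37550731 / 0.90926733 = 0.413.
Therefore phi_{33} = 0.4130.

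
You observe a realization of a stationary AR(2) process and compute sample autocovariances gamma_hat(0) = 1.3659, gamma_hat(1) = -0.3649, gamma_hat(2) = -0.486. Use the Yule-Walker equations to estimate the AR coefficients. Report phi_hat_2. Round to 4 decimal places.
\hat\phi_{2} = -0.4600

The Yule-Walker equations for an AR(p) process read, in matrix form,
  Gamma_p phi = r_p,   with   (Gamma_p)_{ij} = gamma(|i - j|),
                       (r_p)_i = gamma(i),   i,j = 1..p.
Substitute the sample gammas (Toeplitz matrix and right-hand side of size 2):
  Gamma_p = [[1.3659, -0.3649], [-0.3649, 1.3659]]
  r_p     = [-0.3649, -0.486]
Written out:
  1.3659 phi_1 - 0.3649 phi_2 = -0.3649
  -0.3649 phi_1 + 1.3659 phi_2 = -0.486
Solve by Cramer's rule:
  det = gamma(0)^2 - gamma(1)^2 = (1.3659)^2 - (-0.3649)^2 = 1.86568281 - 0.13315201 = 1.7325308
  phi_hat_1 = [gamma(1) gamma(0) - gamma(1) gamma(2)] / det = [(-0.3649)(1.3659) - (-0.3649)(-0.486)] / 1.7325308 = -0.67575831 / 1.7325308 = -0.39
  phi_hat_2 = [gamma(0) gamma(2) - gamma(1)^2] / det = [(1.3659)(-0.486) - (-0.3649)^2] / 1.7325308 = -0.79697941 / 1.7325308 = -0.46
So phi_hat = [-0.3900, -0.4600].
Therefore phi_hat_2 = -0.4600.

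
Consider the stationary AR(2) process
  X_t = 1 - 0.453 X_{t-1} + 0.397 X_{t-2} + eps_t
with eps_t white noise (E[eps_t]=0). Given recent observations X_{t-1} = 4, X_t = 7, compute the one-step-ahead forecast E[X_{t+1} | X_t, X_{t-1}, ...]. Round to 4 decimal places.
E[X_{t+1} \mid \mathcal F_t] = -0.5830

For an AR(p) model X_t = c + sum_i phi_i X_{t-i} + eps_t, the
one-step-ahead conditional mean is
  E[X_{t+1} | X_t, ...] = c + sum_i phi_i X_{t+1-i}.
Substitute known values:
  E[X_{t+1} | ...] = 1 + (-0.453) * (7) + (0.397) * (4)
                   = -0.5830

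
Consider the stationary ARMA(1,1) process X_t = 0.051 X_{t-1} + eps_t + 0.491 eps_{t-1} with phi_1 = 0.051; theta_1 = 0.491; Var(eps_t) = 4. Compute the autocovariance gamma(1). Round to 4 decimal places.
\gamma(1) = 2.2281

Multiply the model equation by X_{t-k} and take expectations. With theta_0 = psi_0 = 1 and psi_j the MA(infinity) weights, this gives
  gamma(k) - sum_i phi_i gamma(k-i) = c_k,
  c_k = sigma^2 * sum_{j=k..q} theta_j psi_{j-k}   (c_k = 0 for k > q),
using gamma(-m) = gamma(m).
psi-weights needed (psi_j = theta_j + sum_i phi_i psi_{j-i}):
  psi_1 = theta_1 + phi_1 = 0.491 + (0.051) = 0.542
Right-hand sides:
  c_0 = sigma^2 (1 + theta_1 psi_1) = 4 * (1 + (0.491)(0.542)) = 4 * 1.266122 = 5.064488
  c_1 = sigma^2 theta_1 = 4 * (0.491) = 1.964
  c_2 = 0
Equations for k = 0 and k = 1 (AR order 1):
  gamma(0) = phi_1 gamma(1) + c_0
  gamma(1) = phi_1 gamma(0) + c_1
Substituting the second into the first: gamma(0) (1 - phi_1^2) = c_0 + phi_1 c_1, so
  gamma(0) = (c_0 + phi_1 c_1) / (1 - phi_1^2) = (5.064488 + (0.051)(1.964)) / (1 - (0.051)^2) = 5.164652 / 0.997399 = 5.17812.
  gamma(1) = phi_1 gamma(0) + c_1 = (0.051)(5.17812) + (1.964) = 2.228084.
Therefore gamma(1) = 2.2281 (to 4 decimal places).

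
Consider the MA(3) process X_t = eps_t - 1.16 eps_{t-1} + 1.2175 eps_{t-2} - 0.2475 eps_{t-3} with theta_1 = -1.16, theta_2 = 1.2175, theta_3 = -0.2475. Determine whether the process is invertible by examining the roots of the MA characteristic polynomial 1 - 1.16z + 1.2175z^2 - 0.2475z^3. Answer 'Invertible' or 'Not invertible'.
\text{Invertible}

The MA(q) characteristic polynomial is P(z) = 1 - 1.16z + 1.2175z^2 - 0.2475z^3.
Invertibility requires all roots to lie outside the unit circle, i.e. |z| > 1 for every root.
Degree 3: look for a simple real root z0 first, then factor out (1 - z/z0) and solve the remaining quadratic.
Testing z0 = 4: P(4) = 1 + (-1.16)(4) + (1.2175)(4)^2 + (-0.2475)(4)^3
  = 1 + (-4.64) + (19.48) + (-15.84) = 0.  So z_0 = 4 is a root, |z_0| = 4.
Divide out the factor (1 - 0.25 z) = (1 - z/z0) (since 1/z0 = 0.25):
  P(z) = (1 - 0.25 z)(1 + (-0.91) z + (0.99) z^2)
  [check: z-coef -0.91 - (0.25) = -1.16; z^2-coef 0.99 - (0.25)(-0.91) = 1.2175; z^3-coef -(0.25)(0.99) = -0.2475.]
Remaining roots from the quadratic factor 1 + (-0.91) z + (0.99) z^2:
  Set 1 + (-0.91) z + (0.99) z^2 = 0, i.e. a z^2 + b z + c = 0 with a = 0.99, b = -0.91, c = 1.
  Discriminant D = b^2 - 4ac = (-0.91)^2 - 4*(0.99)*1 = 0.8281 - (3.96) = -3.1319.
  D < 0, so the roots are the complex-conjugate pair z = (-b +/- i sqrt(-D)) / (2a) = 0.4596 +/- 0.8938i.
  For a conjugate pair |z|^2 = z * conj(z) = (product of roots) = c/a = 1/(0.99) = 1.010101, so |z| = sqrt(1.010101) = 1.005 for both roots.
Moduli of all roots: 4.0000, 1.0050, 1.0050.
All moduli strictly greater than 1? Yes.
Verdict: Invertible.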